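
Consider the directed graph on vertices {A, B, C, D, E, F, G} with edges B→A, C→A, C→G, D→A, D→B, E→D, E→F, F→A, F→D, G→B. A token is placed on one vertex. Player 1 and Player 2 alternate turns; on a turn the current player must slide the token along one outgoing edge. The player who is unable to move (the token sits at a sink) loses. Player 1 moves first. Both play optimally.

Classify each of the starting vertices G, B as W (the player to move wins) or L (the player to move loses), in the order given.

G: L, B: W

Use the standard recursion: the mover loses at a terminal position; elsewhere, the mover wins exactly when some move hands the opponent an L position.
Every edge goes from a vertex to one that appears earlier in the order A, B, D, G, F, C, E, so processing vertices in that order labels each vertex after all of its successors.
A: no outgoing edge → L
B: reaches L-position A → W
D: reaches L-position A → W
G: only reaches B(W), which is W → L
F: reaches L-position A → W
C: reaches L-position G → W
E: only reaches F(W), D(W), all W → L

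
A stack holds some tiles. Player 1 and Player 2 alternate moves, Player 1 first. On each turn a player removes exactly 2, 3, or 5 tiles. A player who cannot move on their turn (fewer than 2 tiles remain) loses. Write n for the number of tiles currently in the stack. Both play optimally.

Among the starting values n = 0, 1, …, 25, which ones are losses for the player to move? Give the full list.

0, 1, 7, 8, 14, 15, 21, 22

Work bottom-up. With no move the player to move loses. Otherwise the position is W if at least one move leads to an L position for the opponent, and L if every move leads to a W.
n=0: no move → L
n=1: no move → L
n=2: W (go to 0, an L position)
n=3: W (go to 1, an L position)
n=4: W (go to 1, an L position)
n=5: W (go to 0, an L position)
n=6: W (go to 1, an L position)
n=7: L (options 5(W), 4(W), 2(W) are all W)
n=8: L (options 6(W), 5(W), 3(W) are all W)
n=9: W (go to 7, an L position)
n=10: W (go to 8, an L position)
n=11: W (go to 8, an L position)
n=12: W (go to 7, an L position)
n=13: W (go to 8, an L position)
n=14: L (options 12(W), 11(W), 9(W) are all W)
n=15: L (options 13(W), 12(W), 10(W) are all W)
n=16: W (go to 14, an L position)
n=17: W (go to 15, an L position)
n=18: W (go to 15, an L position)
n=19: W (go to 14, an L position)
n=20: W (go to 15, an L position)
n=21: L (options 19(W), 18(W), 16(W) are all W)
n=22: L (options 20(W), 19(W), 17(W) are all W)
n=23: W (go to 21, an L position)
n=24: W (go to 22, an L position)
n=25: W (go to 22, an L position)
The losing starting values of n are exactly the entries labelled L in this table (8 of them).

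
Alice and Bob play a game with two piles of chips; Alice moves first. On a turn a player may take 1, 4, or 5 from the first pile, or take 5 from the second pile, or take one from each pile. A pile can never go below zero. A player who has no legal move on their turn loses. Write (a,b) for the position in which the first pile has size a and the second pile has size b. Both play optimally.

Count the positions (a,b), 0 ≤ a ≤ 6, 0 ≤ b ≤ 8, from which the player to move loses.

Build the W/L table. Terminal = L. A non-terminal position is W if it has a move to some L; otherwise it is L.
Every move lowers a or b (never raises either), so fill the grid row by row in increasing a, and left to right within a row: each cell's successors are then already labelled.
      b=0  b=1  b=2  b=3  b=4  b=5  b=6  b=7  b=8
a=0:    L    L    L    L    L    W    W    W    W
a=1:    W    W    W    W    W    W    L    L    L
a=2:    L    L    L    L    L    W    W    W    W
a=3:    W    W    W    W    W    W    L    L    L
a=4:    W    W    W    W    W    L    W    W    W
a=5:    W    W    W    W    W    W    W    W    W
a=6:    W    W    W    W    W    L    W    W    W
Cells with no legal move (terminal, hence L): (0,0), (0,1), (0,2), (0,3), (0,4).
The remaining L cells, each justified by listing all of its moves:
(1,6): →(0,6)(W), (1,1)(W), (0,5)(W) — all W, so L
(1,7): →(0,7)(W), (1,2)(W), (0,6)(W) — all W, so L
(1,8): →(0,8)(W), (1,3)(W), (0,7)(W) — all W, so L
(2,0): →(1,0)(W) only, which is W, so L
(2,1): →(1,1)(W), (1,0)(W) — all W, so L
(2,2): →(1,2)(W), (1,1)(W) — all W, so L
(2,3): →(1,3)(W), (1,2)(W) — all W, so L
(2,4): →(1,4)(W), (1,3)(W) — all W, so L
(3,6): →(2,6)(W), (3,1)(W), (2,5)(W) — all W, so L
(3,7): →(2,7)(W), (3,2)(W), (2,6)(W) — all W, so L
(3,8): →(2,8)(W), (3,3)(W), (2,7)(W) — all W, so L
(4,5): →(3,5)(W), (0,5)(W), (4,0)(W), (3,4)(W) — all W, so L
(6,5): →(5,5)(W), (2,5)(W), (1,5)(W), (6,0)(W), (5,4)(W) — all W, so L
Every other cell has at least one move into one of the L cells above, so it is W.
L cells per row: a=0: 5, a=1: 3, a=2: 5, a=3: 3, a=4: 1, a=5: 0, a=6: 1; total 18.

18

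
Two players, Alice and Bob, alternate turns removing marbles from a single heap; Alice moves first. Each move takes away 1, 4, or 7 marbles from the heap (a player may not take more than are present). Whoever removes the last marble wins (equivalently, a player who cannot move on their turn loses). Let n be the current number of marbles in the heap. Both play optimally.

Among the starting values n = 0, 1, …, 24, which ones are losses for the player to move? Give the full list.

0, 2, 5, 8, 10, 13, 16, 18, 21, 24

Build the W/L table. Terminal = L. A non-terminal position is W if it has a move to some L; otherwise it is L.
n=0: no move → L
n=1: can move to 0, which is L ⇒ W
n=2: the only move is to 1(W), a W ⇒ L
n=3: can move to 2, which is L ⇒ W
n=4: can move to 0, which is L ⇒ W
n=5: moves to 4(W), 1(W); every one is W ⇒ L
n=6: can move to 5, which is L ⇒ W
n=7: can move to 0, which is L ⇒ W
n=8: moves to 7(W), 4(W), 1(W); every one is W ⇒ L
n=9: can move to 8, which is L ⇒ W
n=10: moves to 9(W), 6(W), 3(W); every one is W ⇒ L
n=11: can move to 10, which is L ⇒ W
n=12: can move to 8, which is L ⇒ W
n=13: moves to 12(W), 9(W), 6(W); every one is W ⇒ L
n=14: can move to 13, which is L ⇒ W
n=15: can move to 8, which is L ⇒ W
n=16: moves to 15(W), 12(W), 9(W); every one is W ⇒ L
n=17: can move to 16, which is L ⇒ W
n=18: moves to 17(W), 14(W), 11(W); every one is W ⇒ L
n=19: can move to 18, which is L ⇒ W
n=20: can move to 16, which is L ⇒ W
n=21: moves to 20(W), 17(W), 14(W); every one is W ⇒ L
n=22: can move to 21, which is L ⇒ W
n=23: can move to 16, which is L ⇒ W
n=24: moves to 23(W), 20(W), 17(W); every one is W ⇒ L
The losing starting values of n are exactly the entries labelled L in this table (10 of them).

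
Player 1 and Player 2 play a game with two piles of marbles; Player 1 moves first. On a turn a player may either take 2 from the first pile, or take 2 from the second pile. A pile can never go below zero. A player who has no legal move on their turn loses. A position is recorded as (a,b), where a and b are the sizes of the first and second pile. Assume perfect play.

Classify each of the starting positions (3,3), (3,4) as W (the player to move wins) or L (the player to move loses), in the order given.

Build the W/L table. Terminal = L. A non-terminal position is W if it has a move to some L; otherwise it is L.
No move ever increases a pile, so every position that can arise here has a ≤ 3 and b ≤ 4; it is enough to label the cells with 0 ≤ a ≤ 3 and 0 ≤ b ≤ 4.
Every move lowers a or b (never raises either), so fill the grid row by row in increasing a, and left to right within a row: each cell's successors are then already labelled.
      b=0  b=1  b=2  b=3  b=4
a=0:    L    L    W    W    L
a=1:    L    L    W    W    L
a=2:    W    W    L    L    W
a=3:    W    W    L    L    W
Cells with no legal move (terminal, hence L): (0,0), (0,1), (1,0), (1,1).
The remaining L cells, each justified by listing all of its moves:
(0,4): L (sole option (0,2)(W) is W)
(1,4): L (sole option (1,2)(W) is W)
(2,2): L (options (0,2)(W), (2,0)(W) are all W)
(2,3): L (options (0,3)(W), (2,1)(W) are all W)
(3,2): L (options (1,2)(W), (3,0)(W) are all W)
(3,3): L (options (1,3)(W), (3,1)(W) are all W)
Every other cell has at least one move into one of the L cells above, so it is W.
(3,3): one of the L cells justified above, so L
(3,4): the move to (1,4) reaches an L cell, so W

(3,3): L, (3,4): W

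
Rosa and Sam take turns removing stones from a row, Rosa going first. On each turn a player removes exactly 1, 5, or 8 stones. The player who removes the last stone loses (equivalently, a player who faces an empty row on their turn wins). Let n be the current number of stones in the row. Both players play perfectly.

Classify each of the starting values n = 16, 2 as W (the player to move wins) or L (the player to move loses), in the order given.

Build the W/L table. Terminal = W. A non-terminal position is W if it has a move to some L; otherwise it is L.
n=0: no move; the opponent has just taken the last stone and therefore loses → W
n=1: the only move is to 0(W), a W ⇒ L
n=2: can move to 1, which is L ⇒ W
n=3: the only move is to 2(W), a W ⇒ L
n=4: can move to 3, which is L ⇒ W
n=5: moves to 4(W), 0(W); every one is W ⇒ L
n=6: can move to 5, which is L ⇒ W
n=7: moves to 6(W), 2(W); every one is W ⇒ L
n=8: can move to 7, which is L ⇒ W
n=9: can move to 1, which is L ⇒ W
n=10: can move to 5, which is L ⇒ W
n=11: can move to 3, which is L ⇒ W
n=12: can move to 7, which is L ⇒ W
n=13: can move to 5, which is L ⇒ W
n=14: moves to 13(W), 9(W), 6(W); every one is W ⇒ L
n=15: can move to 14, which is L ⇒ W
n=16: moves to 15(W), 11(W), 8(W); every one is W ⇒ L

16: L, 2: W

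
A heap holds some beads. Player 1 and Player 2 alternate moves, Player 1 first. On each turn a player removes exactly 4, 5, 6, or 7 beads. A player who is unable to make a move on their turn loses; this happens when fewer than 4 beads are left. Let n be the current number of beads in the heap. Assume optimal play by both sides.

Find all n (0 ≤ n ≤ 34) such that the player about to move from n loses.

0, 1, 2, 3, 11, 12, 13, 14, 22, 23, 24, 25, 33, 34

Compute win/loss labels from the base case upward. A position with no move is L. Any other position is W if it can reach an L in one move, else L.
n=0: no move → L
n=1: no move → L
n=2: no move → L
n=3: no move → L
n=4: reaches L-position 0 → W
n=5: reaches L-position 1 → W
n=6: reaches L-position 2 → W
n=7: reaches L-position 3 → W
n=8: reaches L-position 3 → W
n=9: reaches L-position 3 → W
n=10: reaches L-position 3 → W
n=11: only reaches 7(W), 6(W), 5(W), 4(W), all W → L
n=12: only reaches 8(W), 7(W), 6(W), 5(W), all W → L
n=13: only reaches 9(W), 8(W), 7(W), 6(W), all W → L
n=14: only reaches 10(W), 9(W), 8(W), 7(W), all W → L
n=15: reaches L-position 11 → W
n=16: reaches L-position 12 → W
n=17: reaches L-position 13 → W
n=18: reaches L-position 14 → W
n=19: reaches L-position 14 → W
n=20: reaches L-position 14 → W
n=21: reaches L-position 14 → W
n=22: only reaches 18(W), 17(W), 16(W), 15(W), all W → L
n=23: only reaches 19(W), 18(W), 17(W), 16(W), all W → L
n=24: only reaches 20(W), 19(W), 18(W), 17(W), all W → L
n=25: only reaches 21(W), 20(W), 19(W), 18(W), all W → L
n=26: reaches L-position 22 → W
n=27: reaches L-position 23 → W
n=28: reaches L-position 24 → W
n=29: reaches L-position 25 → W
n=30: reaches L-position 25 → W
n=31: reaches L-position 25 → W
n=32: reaches L-position 25 → W
n=33: only reaches 29(W), 28(W), 27(W), 26(W), all W → L
n=34: only reaches 30(W), 29(W), 28(W), 27(W), all W → L
Reading off the rows marked L gives the requested list; there are 14 such values of n.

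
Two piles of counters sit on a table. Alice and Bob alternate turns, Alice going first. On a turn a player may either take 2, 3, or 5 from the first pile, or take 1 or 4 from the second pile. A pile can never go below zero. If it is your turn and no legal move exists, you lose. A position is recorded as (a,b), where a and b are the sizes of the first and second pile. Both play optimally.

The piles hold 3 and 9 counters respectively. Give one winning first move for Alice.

Move to (3,8).

Build the W/L table. Terminal = L. A non-terminal position is W if it has a move to some L; otherwise it is L.
No move ever increases a pile, so every position that can arise here has a ≤ 3 and b ≤ 9; it is enough to label the cells with 0 ≤ a ≤ 3 and 0 ≤ b ≤ 9.
Every move lowers a or b (never raises either), so fill the grid row by row in increasing a, and left to right within a row: each cell's successors are then already labelled.
      b=0  b=1  b=2  b=3  b=4  b=5  b=6  b=7  b=8  b=9
a=0:    L    W    L    W    W    L    W    L    W    W
a=1:    L    W    L    W    W    L    W    L    W    W
a=2:    W    L    W    L    W    W    L    W    L    W
a=3:    W    L    W    L    W    W    L    W    L    W
Cells with no legal move (terminal, hence L): (0,0), (1,0).
The remaining L cells, each justified by listing all of its moves:
(0,2): L (sole option (0,1)(W) is W)
(0,5): L (options (0,4)(W), (0,1)(W) are all W)
(0,7): L (options (0,6)(W), (0,3)(W) are all W)
(1,2): L (sole option (1,1)(W) is W)
(1,5): L (options (1,4)(W), (1,1)(W) are all W)
(1,7): L (options (1,6)(W), (1,3)(W) are all W)
(2,1): L (options (0,1)(W), (2,0)(W) are all W)
(2,3): L (options (0,3)(W), (2,2)(W) are all W)
(2,6): L (options (0,6)(W), (2,5)(W), (2,2)(W) are all W)
(2,8): L (options (0,8)(W), (2,7)(W), (2,4)(W) are all W)
(3,1): L (options (1,1)(W), (0,1)(W), (3,0)(W) are all W)
(3,3): L (options (1,3)(W), (0,3)(W), (3,2)(W) are all W)
(3,6): L (options (1,6)(W), (0,6)(W), (3,5)(W), (3,2)(W) are all W)
(3,8): L (options (1,8)(W), (0,8)(W), (3,7)(W), (3,4)(W) are all W)
Every other cell has at least one move into one of the L cells above, so it is W.
From (3,9), the L positions reachable in one move are: (3,8).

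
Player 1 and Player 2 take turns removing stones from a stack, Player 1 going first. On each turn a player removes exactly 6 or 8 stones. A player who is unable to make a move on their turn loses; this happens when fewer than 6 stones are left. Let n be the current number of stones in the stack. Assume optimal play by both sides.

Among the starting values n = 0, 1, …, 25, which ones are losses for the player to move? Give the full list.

0, 1, 2, 3, 4, 5, 14, 15, 16, 17, 18, 19

Work bottom-up. With no move the player to move loses. Otherwise the position is W if at least one move leads to an L position for the opponent, and L if every move leads to a W.
n=0: no move → L
n=1: no move → L
n=2: no move → L
n=3: no move → L
n=4: no move → L
n=5: no move → L
n=6: reaches L-position 0 → W
n=7: reaches L-position 1 → W
n=8: reaches L-position 2 → W
n=9: reaches L-position 3 → W
n=10: reaches L-position 4 → W
n=11: reaches L-position 5 → W
n=12: reaches L-position 4 → W
n=13: reaches L-position 5 → W
n=14: only reaches 8(W), 6(W), all W → L
n=15: only reaches 9(W), 7(W), all W → L
n=16: only reaches 10(W), 8(W), all W → L
n=17: only reaches 11(W), 9(W), all W → L
n=18: only reaches 12(W), 10(W), all W → L
n=19: only reaches 13(W), 11(W), all W → L
n=20: reaches L-position 14 → W
n=21: reaches L-position 15 → W
n=22: reaches L-position 16 → W
n=23: reaches L-position 17 → W
n=24: reaches L-position 18 → W
n=25: reaches L-position 19 → W
The losing starting values of n are exactly the entries labelled L in this table (12 of them).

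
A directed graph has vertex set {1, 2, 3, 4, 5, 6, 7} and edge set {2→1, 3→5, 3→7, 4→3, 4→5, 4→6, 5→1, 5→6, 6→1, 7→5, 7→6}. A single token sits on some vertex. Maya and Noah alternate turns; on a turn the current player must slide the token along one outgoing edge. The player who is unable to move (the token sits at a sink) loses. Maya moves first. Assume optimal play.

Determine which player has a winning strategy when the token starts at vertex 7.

Classify positions by backward induction: terminal positions (no move available) are L. From any other position, the mover wins iff some move reaches an L.
Every edge goes from a vertex to one that appears earlier in the order 1, 6, 5, 7, 3, 4, 2, so processing vertices in that order labels each vertex after all of its successors.
1: no outgoing edge → L
6: reaches L-position 1 → W
5: reaches L-position 1 → W
7: only reaches 5(W), 6(W), all W → L
3: reaches L-position 7 → W
4: only reaches 3(W), 5(W), 6(W), all W → L
2: reaches L-position 1 → W
The starting position 7 is L: whatever Maya does, the opponent receives a W position.

Noah wins.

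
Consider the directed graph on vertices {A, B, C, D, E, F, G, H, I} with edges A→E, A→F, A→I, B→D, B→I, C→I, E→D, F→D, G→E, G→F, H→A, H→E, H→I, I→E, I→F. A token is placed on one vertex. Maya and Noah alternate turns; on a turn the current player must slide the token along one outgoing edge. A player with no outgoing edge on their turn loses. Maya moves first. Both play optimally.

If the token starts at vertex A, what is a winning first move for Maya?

Build the W/L table. Terminal = L. A non-terminal position is W if it has a move to some L; otherwise it is L.
Every edge goes from a vertex to one that appears earlier in the order D, E, F, I, A, G, B, C, H, so processing vertices in that order labels each vertex after all of its successors.
D: no outgoing edge → L
E: W (go to D, an L position)
F: W (go to D, an L position)
I: L (options F(W), E(W) are all W)
A: W (go to I, an L position)
G: L (options F(W), E(W) are all W)
B: W (go to I, an L position)
C: W (go to I, an L position)
H: W (go to I, an L position)
From A, the L positions reachable in one move are: I.

Move to I.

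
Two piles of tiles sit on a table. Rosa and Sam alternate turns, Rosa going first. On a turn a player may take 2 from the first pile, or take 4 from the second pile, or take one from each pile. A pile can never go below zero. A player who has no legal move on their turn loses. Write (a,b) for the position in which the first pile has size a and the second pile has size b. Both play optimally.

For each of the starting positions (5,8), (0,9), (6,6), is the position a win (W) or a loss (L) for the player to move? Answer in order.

(5,8): W, (0,9): L, (6,6): W

Label each position W (a win for the player to move) or L (a loss). A position with no legal move is L; any other position is W exactly when some move reaches an L, and L when every move reaches a W.
No move ever increases a pile, so every position that can arise here has a ≤ 6 and b ≤ 9; it is enough to label the cells with 0 ≤ a ≤ 6 and 0 ≤ b ≤ 9.
Every move lowers a or b (never raises either), so fill the grid row by row in increasing a, and left to right within a row: each cell's successors are then already labelled.
      b=0  b=1  b=2  b=3  b=4  b=5  b=6  b=7  b=8  b=9
a=0:    L    L    L    L    W    W    W    W    L    L
a=1:    L    W    W    W    W    L    L    L    L    W
a=2:    W    W    W    W    L    L    W    W    W    W
a=3:    W    L    L    L    L    W    W    W    W    L
a=4:    L    L    W    W    W    W    L    L    L    L
a=5:    L    W    W    W    W    L    L    W    W    W
a=6:    W    W    L    L    L    L    W    W    W    W
Cells with no legal move (terminal, hence L): (0,0), (0,1), (0,2), (0,3), (1,0).
The remaining L cells, each justified by listing all of its moves:
(0,8): the only move is to (0,4)(W), a W ⇒ L
(0,9): the only move is to (0,5)(W), a W ⇒ L
(1,5): moves to (1,1)(W), (0,4)(W); every one is W ⇒ L
(1,6): moves to (1,2)(W), (0,5)(W); every one is W ⇒ L
(1,7): moves to (1,3)(W), (0,6)(W); every one is W ⇒ L
(1,8): moves to (1,4)(W), (0,7)(W); every one is W ⇒ L
(2,4): moves to (0,4)(W), (2,0)(W), (1,3)(W); every one is W ⇒ L
(2,5): moves to (0,5)(W), (2,1)(W), (1,4)(W); every one is W ⇒ L
(3,1): moves to (1,1)(W), (2,0)(W); every one is W ⇒ L
(3,2): moves to (1,2)(W), (2,1)(W); every one is W ⇒ L
(3,3): moves to (1,3)(W), (2,2)(W); every one is W ⇒ L
(3,4): moves to (1,4)(W), (3,0)(W), (2,3)(W); every one is W ⇒ L
(3,9): moves to (1,9)(W), (3,5)(W), (2,8)(W); every one is W ⇒ L
(4,0): the only move is to (2,0)(W), a W ⇒ L
(4,1): moves to (2,1)(W), (3,0)(W); every one is W ⇒ L
(4,6): moves to (2,6)(W), (4,2)(W), (3,5)(W); every one is W ⇒ L
(4,7): moves to (2,7)(W), (4,3)(W), (3,6)(W); every one is W ⇒ L
(4,8): moves to (2,8)(W), (4,4)(W), (3,7)(W); every one is W ⇒ L
(4,9): moves to (2,9)(W), (4,5)(W), (3,8)(W); every one is W ⇒ L
(5,0): the only move is to (3,0)(W), a W ⇒ L
(5,5): moves to (3,5)(W), (5,1)(W), (4,4)(W); every one is W ⇒ L
(5,6): moves to (3,6)(W), (5,2)(W), (4,5)(W); every one is W ⇒ L
(6,2): moves to (4,2)(W), (5,1)(W); every one is W ⇒ L
(6,3): moves to (4,3)(W), (5,2)(W); every one is W ⇒ L
(6,4): moves to (4,4)(W), (6,0)(W), (5,3)(W); every one is W ⇒ L
(6,5): moves to (4,5)(W), (6,1)(W), (5,4)(W); every one is W ⇒ L
Every other cell has at least one move into one of the L cells above, so it is W.
(5,8): the move to (4,7) reaches an L cell, so W
(0,9): one of the L cells justified above, so L
(6,6): the move to (4,6) reaches an L cell, so W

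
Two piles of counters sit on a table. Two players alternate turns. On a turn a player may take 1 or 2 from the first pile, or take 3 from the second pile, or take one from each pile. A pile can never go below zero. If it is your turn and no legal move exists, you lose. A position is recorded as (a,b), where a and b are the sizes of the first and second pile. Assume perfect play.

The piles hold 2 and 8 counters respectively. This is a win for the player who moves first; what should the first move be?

Compute win/loss labels from the base case upward. A position with no move is L. Any other position is W if it can reach an L in one move, else L.
No move ever increases a pile, so every position that can arise here has a ≤ 2 and b ≤ 8; it is enough to label the cells with 0 ≤ a ≤ 2 and 0 ≤ b ≤ 8.
Every move lowers a or b (never raises either), so fill the grid row by row in increasing a, and left to right within a row: each cell's successors are then already labelled.
      b=0  b=1  b=2  b=3  b=4  b=5  b=6  b=7  b=8
a=0:    L    L    L    W    W    W    L    L    L
a=1:    W    W    W    W    L    L    W    W    W
a=2:    W    W    W    L    W    W    W    W    W
Cells with no legal move (terminal, hence L): (0,0), (0,1), (0,2).
The remaining L cells, each justified by listing all of its moves:
(0,6): only reaches (0,3)(W), which is W → L
(0,7): only reaches (0,4)(W), which is W → L
(0,8): only reaches (0,5)(W), which is W → L
(1,4): only reaches (0,4)(W), (1,1)(W), (0,3)(W), all W → L
(1,5): only reaches (0,5)(W), (1,2)(W), (0,4)(W), all W → L
(2,3): only reaches (1,3)(W), (0,3)(W), (2,0)(W), (1,2)(W), all W → L
Every other cell has at least one move into one of the L cells above, so it is W.
From (2,8), the L positions reachable in one move are: (0,8).

Move to (0,8).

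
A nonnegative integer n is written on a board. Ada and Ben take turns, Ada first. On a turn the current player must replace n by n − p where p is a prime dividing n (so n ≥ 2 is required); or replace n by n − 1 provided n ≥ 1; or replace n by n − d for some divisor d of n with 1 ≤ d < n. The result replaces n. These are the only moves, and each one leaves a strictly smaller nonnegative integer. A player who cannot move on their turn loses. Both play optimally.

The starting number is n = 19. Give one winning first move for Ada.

Compute win/loss labels from the base case upward. A position with no move is L. Any other position is W if it can reach an L in one move, else L.
n=0: no move → L
n=1: W (go to 0, an L position)
n=2: W (go to 0, an L position)
n=3: W (go to 0, an L position)
n=4: L (options 2(W), 3(W) are all W)
n=5: W (go to 0, an L position)
n=6: W (go to 4, an L position)
n=7: W (go to 0, an L position)
n=8: W (go to 4, an L position)
n=9: L (options 6(W), 8(W) are all W)
n=10: W (go to 9, an L position)
n=11: W (go to 0, an L position)
n=12: W (go to 9, an L position)
n=13: W (go to 0, an L position)
n=14: L (options 7(W), 12(W), 13(W) are all W)
n=15: W (go to 14, an L position)
n=16: W (go to 14, an L position)
n=17: W (go to 0, an L position)
n=18: W (go to 9, an L position)
n=19: W (go to 0, an L position)
From 19, the L positions reachable in one move are: 0.

Move to 0.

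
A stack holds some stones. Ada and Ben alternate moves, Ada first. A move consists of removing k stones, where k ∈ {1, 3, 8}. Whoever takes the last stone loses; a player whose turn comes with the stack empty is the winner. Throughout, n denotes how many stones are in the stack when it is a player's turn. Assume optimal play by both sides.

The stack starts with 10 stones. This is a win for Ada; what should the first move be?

Compute win/loss labels from the base case upward. A position with no move is W. Any other position is W if it can reach an L in one move, else L.
n=0: no move; the opponent has just taken the last stone and therefore loses → W
n=1: only reaches 0(W), which is W → L
n=2: reaches L-position 1 → W
n=3: only reaches 2(W), 0(W), all W → L
n=4: reaches L-position 3 → W
n=5: only reaches 4(W), 2(W), all W → L
n=6: reaches L-position 5 → W
n=7: only reaches 6(W), 4(W), all W → L
n=8: reaches L-position 7 → W
n=9: reaches L-position 1 → W
n=10: reaches L-position 7 → W
From 10, the L positions reachable in one move are: 7.

Remove 3, leaving 7.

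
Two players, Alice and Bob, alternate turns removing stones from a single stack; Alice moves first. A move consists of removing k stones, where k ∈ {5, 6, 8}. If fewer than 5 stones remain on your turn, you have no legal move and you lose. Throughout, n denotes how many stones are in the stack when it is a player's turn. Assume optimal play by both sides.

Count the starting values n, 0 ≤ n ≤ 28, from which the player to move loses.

Use the standard recursion: the mover loses at a terminal position; elsewhere, the mover wins exactly when some move hands the opponent an L position.
n=0: no move → L
n=1: no move → L
n=2: no move → L
n=3: no move → L
n=4: no move → L
n=5: can move to 0, which is L ⇒ W
n=6: can move to 1, which is L ⇒ W
n=7: can move to 2, which is L ⇒ W
n=8: can move to 3, which is L ⇒ W
n=9: can move to 4, which is L ⇒ W
n=10: can move to 4, which is L ⇒ W
n=11: can move to 3, which is L ⇒ W
n=12: can move to 4, which is L ⇒ W
n=13: moves to 8(W), 7(W), 5(W); every one is W ⇒ L
n=14: moves to 9(W), 8(W), 6(W); every one is W ⇒ L
n=15: moves to 10(W), 9(W), 7(W); every one is W ⇒ L
n=16: moves to 11(W), 10(W), 8(W); every one is W ⇒ L
n=17: moves to 12(W), 11(W), 9(W); every one is W ⇒ L
n=18: can move to 13, which is L ⇒ W
n=19: can move to 14, which is L ⇒ W
n=20: can move to 15, which is L ⇒ W
n=21: can move to 16, which is L ⇒ W
n=22: can move to 17, which is L ⇒ W
n=23: can move to 17, which is L ⇒ W
n=24: can move to 16, which is L ⇒ W
n=25: can move to 17, which is L ⇒ W
n=26: moves to 21(W), 20(W), 18(W); every one is W ⇒ L
n=27: moves to 22(W), 21(W), 19(W); every one is W ⇒ L
n=28: moves to 23(W), 22(W), 20(W); every one is W ⇒ L
L entries with 0 ≤ n ≤ 28: n = 0, 1, 2, 3, 4, 13, 14, 15, 16, 17, 26, 27, 28; that makes 13.

13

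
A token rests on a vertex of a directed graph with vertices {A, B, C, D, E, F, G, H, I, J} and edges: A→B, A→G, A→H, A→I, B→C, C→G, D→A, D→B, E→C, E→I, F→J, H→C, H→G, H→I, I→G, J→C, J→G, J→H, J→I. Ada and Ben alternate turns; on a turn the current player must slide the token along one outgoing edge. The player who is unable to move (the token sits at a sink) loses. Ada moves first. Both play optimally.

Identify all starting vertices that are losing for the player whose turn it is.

B, E, F, G

Use the standard recursion: the mover loses at a terminal position; elsewhere, the mover wins exactly when some move hands the opponent an L position.
Every edge goes from a vertex to one that appears earlier in the order G, C, B, I, E, H, J, A, D, F, so processing vertices in that order labels each vertex after all of its successors.
G: no outgoing edge → L
C: W (go to G, an L position)
B: L (sole option C(W) is W)
I: W (go to G, an L position)
E: L (options I(W), C(W) are all W)
H: W (go to G, an L position)
J: W (go to G, an L position)
A: W (go to B, an L position)
D: W (go to B, an L position)
F: L (sole option J(W) is W)
Reading off the rows marked L gives the requested list; there are 4 such vertices.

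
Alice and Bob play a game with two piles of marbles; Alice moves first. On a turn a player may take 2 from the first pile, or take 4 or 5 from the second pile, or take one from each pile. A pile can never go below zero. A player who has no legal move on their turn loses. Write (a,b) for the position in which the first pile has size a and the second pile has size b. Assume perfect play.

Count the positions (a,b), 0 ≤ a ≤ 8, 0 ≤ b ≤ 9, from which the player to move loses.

Label each position W (a win for the player to move) or L (a loss). A position with no legal move is L; any other position is W exactly when some move reaches an L, and L when every move reaches a W.
Every move lowers a or b (never raises either), so fill the grid row by row in increasing a, and left to right within a row: each cell's successors are then already labelled.
      b=0  b=1  b=2  b=3  b=4  b=5  b=6  b=7  b=8  b=9
a=0:    L    L    L    L    W    W    W    W    W    L
a=1:    L    W    W    W    W    W    L    L    L    L
a=2:    W    W    W    W    L    L    L    W    W    W
a=3:    W    L    L    L    L    W    W    W    W    W
a=4:    L    L    W    W    W    W    W    L    L    L
a=5:    L    W    W    W    W    W    L    L    W    W
a=6:    W    W    L    L    L    L    W    W    W    W
a=7:    W    L    L    W    W    W    W    W    L    L
a=8:    L    L    W    W    W    W    W    L    L    W
Cells with no legal move (terminal, hence L): (0,0), (0,1), (0,2), (0,3), (1,0).
The remaining L cells, each justified by listing all of its moves:
(0,9): →(0,5)(W), (0,4)(W) — all W, so L
(1,6): →(1,2)(W), (1,1)(W), (0,5)(W) — all W, so L
(1,7): →(1,3)(W), (1,2)(W), (0,6)(W) — all W, so L
(1,8): →(1,4)(W), (1,3)(W), (0,7)(W) — all W, so L
(1,9): →(1,5)(W), (1,4)(W), (0,8)(W) — all W, so L
(2,4): →(0,4)(W), (2,0)(W), (1,3)(W) — all W, so L
(2,5): →(0,5)(W), (2,1)(W), (2,0)(W), (1,4)(W) — all W, so L
(2,6): →(0,6)(W), (2,2)(W), (2,1)(W), (1,5)(W) — all W, so L
(3,1): →(1,1)(W), (2,0)(W) — all W, so L
(3,2): →(1,2)(W), (2,1)(W) — all W, so L
(3,3): →(1,3)(W), (2,2)(W) — all W, so L
(3,4): →(1,4)(W), (3,0)(W), (2,3)(W) — all W, so L
(4,0): →(2,0)(W) only, which is W, so L
(4,1): →(2,1)(W), (3,0)(W) — all W, so L
(4,7): →(2,7)(W), (4,3)(W), (4,2)(W), (3,6)(W) — all W, so L
(4,8): →(2,8)(W), (4,4)(W), (4,3)(W), (3,7)(W) — all W, so L
(4,9): →(2,9)(W), (4,5)(W), (4,4)(W), (3,8)(W) — all W, so L
(5,0): →(3,0)(W) only, which is W, so L
(5,6): →(3,6)(W), (5,2)(W), (5,1)(W), (4,5)(W) — all W, so L
(5,7): →(3,7)(W), (5,3)(W), (5,2)(W), (4,6)(W) — all W, so L
(6,2): →(4,2)(W), (5,1)(W) — all W, so L
(6,3): →(4,3)(W), (5,2)(W) — all W, so L
(6,4): →(4,4)(W), (6,0)(W), (5,3)(W) — all W, so L
(6,5): →(4,5)(W), (6,1)(W), (6,0)(W), (5,4)(W) — all W, so L
(7,1): →(5,1)(W), (6,0)(W) — all W, so L
(7,2): →(5,2)(W), (6,1)(W) — all W, so L
(7,8): →(5,8)(W), (7,4)(W), (7,3)(W), (6,7)(W) — all W, so L
(7,9): →(5,9)(W), (7,5)(W), (7,4)(W), (6,8)(W) — all W, so L
(8,0): →(6,0)(W) only, which is W, so L
(8,1): →(6,1)(W), (7,0)(W) — all W, so L
(8,7): →(6,7)(W), (8,3)(W), (8,2)(W), (7,6)(W) — all W, so L
(8,8): →(6,8)(W), (8,4)(W), (8,3)(W), (7,7)(W) — all W, so L
Every other cell has at least one move into one of the L cells above, so it is W.
L cells per row: a=0: 5, a=1: 5, a=2: 3, a=3: 4, a=4: 5, a=5: 3, a=6: 4, a=7: 4, a=8: 4; total 37.

37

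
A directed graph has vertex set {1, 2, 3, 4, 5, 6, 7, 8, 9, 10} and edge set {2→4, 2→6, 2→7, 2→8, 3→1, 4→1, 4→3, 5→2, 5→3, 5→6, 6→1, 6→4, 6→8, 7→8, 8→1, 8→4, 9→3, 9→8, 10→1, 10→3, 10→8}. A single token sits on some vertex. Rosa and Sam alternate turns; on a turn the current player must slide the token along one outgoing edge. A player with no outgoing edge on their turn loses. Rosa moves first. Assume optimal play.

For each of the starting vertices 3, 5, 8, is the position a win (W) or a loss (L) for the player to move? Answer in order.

3: W, 5: L, 8: W

Classify positions by backward induction: terminal positions (no move available) are L. From any other position, the mover wins iff some move reaches an L.
Every edge goes from a vertex to one that appears earlier in the order 1, 3, 4, 8, 7, 9, 6, 2, 10, 5, so processing vertices in that order labels each vertex after all of its successors.
1: no outgoing edge → L
3: →1(L), so W
4: →1(L), so W
8: →1(L), so W
7: →8(W) only, which is W, so L
9: →8(W), 3(W) — all W, so L
6: →1(L), so W
2: →7(L), so W
10: →1(L), so W
5: →2(W), 6(W), 3(W) — all W, so L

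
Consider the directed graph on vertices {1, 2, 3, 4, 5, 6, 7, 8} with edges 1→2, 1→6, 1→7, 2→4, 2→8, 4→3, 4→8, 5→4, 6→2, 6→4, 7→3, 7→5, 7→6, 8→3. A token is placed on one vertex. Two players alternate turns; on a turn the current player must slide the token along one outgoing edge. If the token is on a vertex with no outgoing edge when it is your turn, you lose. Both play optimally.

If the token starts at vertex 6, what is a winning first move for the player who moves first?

Build the W/L table. Terminal = L. A non-terminal position is W if it has a move to some L; otherwise it is L.
Every edge goes from a vertex to one that appears earlier in the order 3, 8, 4, 5, 2, 6, 7, 1, so processing vertices in that order labels each vertex after all of its successors.
3: no outgoing edge → L
8: can move to 3, which is L ⇒ W
4: can move to 3, which is L ⇒ W
5: the only move is to 4(W), a W ⇒ L
2: moves to 4(W), 8(W); every one is W ⇒ L
6: can move to 2, which is L ⇒ W
7: can move to 5, which is L ⇒ W
1: can move to 2, which is L ⇒ W
From 6, the L positions reachable in one move are: 2.

Move to 2.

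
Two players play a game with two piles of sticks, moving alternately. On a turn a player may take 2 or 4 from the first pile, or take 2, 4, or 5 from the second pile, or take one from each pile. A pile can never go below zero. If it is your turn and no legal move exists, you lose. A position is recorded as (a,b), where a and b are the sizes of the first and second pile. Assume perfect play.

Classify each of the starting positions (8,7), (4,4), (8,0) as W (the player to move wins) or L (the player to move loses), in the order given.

(8,7): W, (4,4): L, (8,0): W

Label each position W (a win for the player to move) or L (a loss). A position with no legal move is L; any other position is W exactly when some move reaches an L, and L when every move reaches a W.
No move ever increases a pile, so every position that can arise here has a ≤ 8 and b ≤ 7; it is enough to label the cells with 0 ≤ a ≤ 8 and 0 ≤ b ≤ 7.
Every move lowers a or b (never raises either), so fill the grid row by row in increasing a, and left to right within a row: each cell's successors are then already labelled.
      b=0  b=1  b=2  b=3  b=4  b=5  b=6  b=7
a=0:    L    L    W    W    W    W    W    L
a=1:    L    W    W    L    W    W    L    W
a=2:    W    W    L    L    W    W    W    W
a=3:    W    L    L    W    W    W    W    W
a=4:    W    W    W    W    L    L    W    W
a=5:    W    W    W    W    L    W    W    L
a=6:    L    L    W    W    W    W    W    L
a=7:    L    W    W    L    W    W    L    W
a=8:    W    W    L    L    W    W    W    W
Cells with no legal move (terminal, hence L): (0,0), (0,1), (1,0).
The remaining L cells, each justified by listing all of its moves:
(0,7): moves to (0,5)(W), (0,3)(W), (0,2)(W); every one is W ⇒ L
(1,3): moves to (1,1)(W), (0,2)(W); every one is W ⇒ L
(1,6): moves to (1,4)(W), (1,2)(W), (1,1)(W), (0,5)(W); every one is W ⇒ L
(2,2): moves to (0,2)(W), (2,0)(W), (1,1)(W); every one is W ⇒ L
(2,3): moves to (0,3)(W), (2,1)(W), (1,2)(W); every one is W ⇒ L
(3,1): moves to (1,1)(W), (2,0)(W); every one is W ⇒ L
(3,2): moves to (1,2)(W), (3,0)(W), (2,1)(W); every one is W ⇒ L
(4,4): moves to (2,4)(W), (0,4)(W), (4,2)(W), (4,0)(W), (3,3)(W); every one is W ⇒ L
(4,5): moves to (2,5)(W), (0,5)(W), (4,3)(W), (4,1)(W), (4,0)(W), (3,4)(W); every one is W ⇒ L
(5,4): moves to (3,4)(W), (1,4)(W), (5,2)(W), (5,0)(W), (4,3)(W); every one is W ⇒ L
(5,7): moves to (3,7)(W), (1,7)(W), (5,5)(W), (5,3)(W), (5,2)(W), (4,6)(W); every one is W ⇒ L
(6,0): moves to (4,0)(W), (2,0)(W); every one is W ⇒ L
(6,1): moves to (4,1)(W), (2,1)(W), (5,0)(W); every one is W ⇒ L
(6,7): moves to (4,7)(W), (2,7)(W), (6,5)(W), (6,3)(W), (6,2)(W), (5,6)(W); every one is W ⇒ L
(7,0): moves to (5,0)(W), (3,0)(W); every one is W ⇒ L
(7,3): moves to (5,3)(W), (3,3)(W), (7,1)(W), (6,2)(W); every one is W ⇒ L
(7,6): moves to (5,6)(W), (3,6)(W), (7,4)(W), (7,2)(W), (7,1)(W), (6,5)(W); every one is W ⇒ L
(8,2): moves to (6,2)(W), (4,2)(W), (8,0)(W), (7,1)(W); every one is W ⇒ L
(8,3): moves to (6,3)(W), (4,3)(W), (8,1)(W), (7,2)(W); every one is W ⇒ L
Every other cell has at least one move into one of the L cells above, so it is W.
(8,7): the move to (6,7) reaches an L cell, so W
(4,4): one of the L cells justified above, so L
(8,0): the move to (6,0) reaches an L cell, so W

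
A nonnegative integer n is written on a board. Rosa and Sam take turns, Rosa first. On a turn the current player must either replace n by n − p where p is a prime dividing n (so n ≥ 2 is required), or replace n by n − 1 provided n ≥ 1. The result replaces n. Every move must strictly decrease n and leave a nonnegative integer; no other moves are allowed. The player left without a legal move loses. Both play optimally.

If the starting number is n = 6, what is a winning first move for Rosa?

Work bottom-up. With no move the player to move loses. Otherwise the position is W if at least one move leads to an L position for the opponent, and L if every move leads to a W.
n=0: no move → L
n=1: reaches L-position 0 → W
n=2: reaches L-position 0 → W
n=3: reaches L-position 0 → W
n=4: only reaches 2(W), 3(W), all W → L
n=5: reaches L-position 0 → W
n=6: reaches L-position 4 → W
From 6, the L positions reachable in one move are: 4.

Move to 4.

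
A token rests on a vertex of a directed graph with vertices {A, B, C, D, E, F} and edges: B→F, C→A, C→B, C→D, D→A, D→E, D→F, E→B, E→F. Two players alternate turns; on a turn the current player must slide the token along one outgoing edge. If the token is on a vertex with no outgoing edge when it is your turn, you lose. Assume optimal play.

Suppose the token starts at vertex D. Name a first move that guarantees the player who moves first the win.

Move to F.

Positions with no move are L. A position that does have a move is losing for the player to move precisely when every available move leads to a winning position for the opponent. Fill in the labels:
Every edge goes from a vertex to one that appears earlier in the order A, F, B, E, D, C, so processing vertices in that order labels each vertex after all of its successors.
A: no outgoing edge → L
F: no outgoing edge → L
B: W (go to F, an L position)
E: W (go to F, an L position)
D: W (go to F, an L position)
C: W (go to A, an L position)
From D, the L positions reachable in one move are: F, A. Any move reaching one of these is winning.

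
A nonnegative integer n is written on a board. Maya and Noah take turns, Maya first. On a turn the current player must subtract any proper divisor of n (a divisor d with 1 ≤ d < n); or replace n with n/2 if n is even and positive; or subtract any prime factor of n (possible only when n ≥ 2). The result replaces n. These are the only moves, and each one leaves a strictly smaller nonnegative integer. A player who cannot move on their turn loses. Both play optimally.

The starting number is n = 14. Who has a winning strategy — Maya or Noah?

Noah wins.

Label each position W (a win for the player to move) or L (a loss). A position with no legal move is L; any other position is W exactly when some move reaches an L, and L when every move reaches a W.
n=0: no move → L
n=1: no move → L
n=2: reaches L-position 0 → W
n=3: reaches L-position 0 → W
n=4: only reaches 2(W), 3(W), all W → L
n=5: reaches L-position 0 → W
n=6: reaches L-position 4 → W
n=7: reaches L-position 0 → W
n=8: reaches L-position 4 → W
n=9: only reaches 6(W), 8(W), all W → L
n=10: reaches L-position 9 → W
n=11: reaches L-position 0 → W
n=12: reaches L-position 9 → W
n=13: reaches L-position 0 → W
n=14: only reaches 7(W), 12(W), 13(W), all W → L
Every move from 14 reaches a W position, so the mover loses.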